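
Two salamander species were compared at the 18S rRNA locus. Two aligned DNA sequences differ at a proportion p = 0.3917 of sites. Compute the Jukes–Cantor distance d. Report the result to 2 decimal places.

0.55

d = −(3/4) ln(1 − 4p/3) = −0.75 ln(1 − 0.522267) = −0.75 ln(0.477733)
  = −0.75 × (-0.738703) = 0.554027 substitutions/site.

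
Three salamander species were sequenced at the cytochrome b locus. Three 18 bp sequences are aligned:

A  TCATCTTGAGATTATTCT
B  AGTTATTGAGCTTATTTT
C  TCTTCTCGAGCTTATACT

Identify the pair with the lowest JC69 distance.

A–B: 6/18 differ, p = 0.333, d = 0.441.
A–C: 4/18 differ, p = 0.222, d = 0.264.
B–C: 6/18 differ, p = 0.333, d = 0.441.
The smallest distance is between A and C.

A and C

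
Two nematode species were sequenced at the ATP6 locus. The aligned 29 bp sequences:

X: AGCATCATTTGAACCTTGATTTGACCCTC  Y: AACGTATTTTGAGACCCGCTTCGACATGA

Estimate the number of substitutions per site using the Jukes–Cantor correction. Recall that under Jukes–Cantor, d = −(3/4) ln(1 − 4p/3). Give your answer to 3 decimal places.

0.774

The sequences differ at 14 of 29 sites, so p = 14/29 ≈ 0.482759.
d = −(3/4) ln(1 − 4p/3) = −0.75 ln(1 − 0.643679) = −0.75 ln(0.356321)
  = −0.75 × (-1.031923) = 0.773942 substitutions/site.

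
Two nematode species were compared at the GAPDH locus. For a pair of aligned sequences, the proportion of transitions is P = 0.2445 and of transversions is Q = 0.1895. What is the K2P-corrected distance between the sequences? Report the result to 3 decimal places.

0.686

Under the Kimura two-parameter model, d = −½ ln(1 − 2P − Q) − ¼ ln(1 − 2Q).
1 − 2P − Q = 0.3215, giving −½ ln(0.3215) = 0.567379.
1 − 2Q = 0.621, giving −¼ ln(0.621) = 0.119106.
d = 0.567379 + 0.119106 = 0.686485.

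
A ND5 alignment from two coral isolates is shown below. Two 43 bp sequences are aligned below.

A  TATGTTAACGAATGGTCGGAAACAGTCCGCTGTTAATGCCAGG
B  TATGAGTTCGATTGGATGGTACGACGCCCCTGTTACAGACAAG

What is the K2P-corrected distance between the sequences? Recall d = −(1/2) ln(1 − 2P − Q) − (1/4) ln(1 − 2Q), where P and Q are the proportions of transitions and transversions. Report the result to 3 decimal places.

0.591

Of 43 sites, 2 differences are transitions and 15 are transversions, so P = 2/43 ≈ 0.046512 and Q = 15/43 ≈ 0.348837.
Under the Kimura two-parameter model, d = −½ ln(1 − 2P − Q) − ¼ ln(1 − 2Q).
1 − 2P − Q = 0.558139, giving −½ ln(0.558139) = 0.291574.
1 − 2Q = 0.302326, giving −¼ ln(0.302326) = 0.299062.
d = 0.291574 + 0.299062 = 0.590636.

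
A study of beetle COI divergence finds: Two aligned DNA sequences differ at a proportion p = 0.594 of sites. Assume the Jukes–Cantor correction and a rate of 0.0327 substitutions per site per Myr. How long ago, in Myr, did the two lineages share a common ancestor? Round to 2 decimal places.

d = −(3/4) ln(1 − 4p/3) = −0.75 ln(1 − 0.792) = −0.75 ln(0.208)
  = −0.75 × (-1.570217) = 1.177663 substitutions/site.
Under a molecular clock d = 2μt, so t = d/(2μ) = 1.177663 / (2 × 0.0327) = 18.01 Myr.

18.01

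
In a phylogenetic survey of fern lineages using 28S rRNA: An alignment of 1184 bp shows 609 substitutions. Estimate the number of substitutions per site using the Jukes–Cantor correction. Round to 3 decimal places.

p = 609/1184 ≈ 0.514358.
d = −(3/4) ln(1 − 4p/3) = −0.75 ln(1 − 0.685811) = −0.75 ln(0.314189)
  = −0.75 × (-1.157761) = 0.868321 substitutions/site.

0.868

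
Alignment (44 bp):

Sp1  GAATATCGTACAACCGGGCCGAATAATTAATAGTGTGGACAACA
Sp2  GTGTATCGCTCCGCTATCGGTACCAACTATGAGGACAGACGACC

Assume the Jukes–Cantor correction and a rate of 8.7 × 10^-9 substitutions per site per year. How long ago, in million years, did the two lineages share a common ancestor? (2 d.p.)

The sequences differ at 24 of 44 sites, so p = 24/44 ≈ 0.545455.
d = −(3/4) ln(1 − 4p/3) = −0.75 ln(1 − 0.727273) = −0.75 ln(0.272727)
  = −0.75 × (-1.299284) = 0.974463 substitutions/site.
Under a molecular clock d = 2μt, so t = d/(2μ) = 0.974463 / (2 × 8.7 × 10^-9) = 56.00 million years.

56.00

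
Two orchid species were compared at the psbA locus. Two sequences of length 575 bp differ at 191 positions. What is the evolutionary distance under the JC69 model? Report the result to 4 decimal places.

p = 191/575 ≈ 0.332174.
d = −(3/4) ln(1 − 4p/3) = −0.75 ln(1 − 0.442899) = −0.75 ln(0.557101)
  = −0.75 × (-0.585009) = 0.438757 substitutions/site.

0.4388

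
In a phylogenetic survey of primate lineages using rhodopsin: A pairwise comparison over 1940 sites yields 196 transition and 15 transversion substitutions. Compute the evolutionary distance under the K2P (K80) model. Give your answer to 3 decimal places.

0.122

P = 196/1940 ≈ 0.101031 and Q = 15/1940 ≈ 0.007732.
Under the Kimura two-parameter model, d = −½ ln(1 − 2P − Q) − ¼ ln(1 − 2Q).
1 − 2P − Q = 0.790206, giving −½ ln(0.790206) = 0.117731.
1 − 2Q = 0.984536, giving −¼ ln(0.984536) = 0.003896.
d = 0.117731 + 0.003896 = 0.121627.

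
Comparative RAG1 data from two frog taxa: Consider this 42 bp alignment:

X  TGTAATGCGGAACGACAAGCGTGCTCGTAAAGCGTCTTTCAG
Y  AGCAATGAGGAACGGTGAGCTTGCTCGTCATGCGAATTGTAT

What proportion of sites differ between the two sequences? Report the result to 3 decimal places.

The sequences differ at 14 of 42 positions.
p = 14/42 = 0.333333… ≈ 0.333 (to 3 d.p.).

0.333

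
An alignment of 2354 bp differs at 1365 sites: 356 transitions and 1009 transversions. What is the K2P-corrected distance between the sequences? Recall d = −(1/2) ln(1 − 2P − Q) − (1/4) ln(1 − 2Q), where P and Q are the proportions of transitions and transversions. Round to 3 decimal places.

P = 356/2354 ≈ 0.151232 and Q = 1009/2354 ≈ 0.428632.
Under the Kimura two-parameter model, d = −½ ln(1 − 2P − Q) − ¼ ln(1 − 2Q).
1 − 2P − Q = 0.268904, giving −½ ln(0.268904) = 0.656700.
1 − 2Q = 0.142736, giving −¼ ln(0.142736) = 0.486690.
d = 0.656700 + 0.486690 = 1.143390.

1.143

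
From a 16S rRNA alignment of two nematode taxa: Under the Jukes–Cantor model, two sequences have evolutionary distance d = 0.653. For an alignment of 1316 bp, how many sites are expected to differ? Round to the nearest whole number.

Invert JC69: p = (3/4)(1 − e^(−4d/3)) = 0.75 × (1 − e^(-0.870667)) = 0.75 × (1 − 0.418672) = 0.435996.
Expected differing sites = pL ≈ 0.435996 × 1316 = 573.770736 ≈ 574.

574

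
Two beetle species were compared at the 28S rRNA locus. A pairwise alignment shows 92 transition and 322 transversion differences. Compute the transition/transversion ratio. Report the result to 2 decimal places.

0.29

R = 92/322 = 0.285714… ≈ 0.29 (to 2 d.p.).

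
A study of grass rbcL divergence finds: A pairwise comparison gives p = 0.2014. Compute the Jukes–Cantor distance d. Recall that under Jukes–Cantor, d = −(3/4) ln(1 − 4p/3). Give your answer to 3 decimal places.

0.235

d = −(3/4) ln(1 − 4p/3) = −0.75 ln(1 − 0.268533) = −0.75 ln(0.731467)
  = −0.75 × (-0.312703) = 0.234527 substitutions/site.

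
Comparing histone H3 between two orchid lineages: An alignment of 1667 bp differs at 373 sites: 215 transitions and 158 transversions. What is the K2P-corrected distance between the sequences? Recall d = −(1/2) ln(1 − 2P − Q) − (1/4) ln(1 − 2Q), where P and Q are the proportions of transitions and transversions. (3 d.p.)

P = 215/1667 ≈ 0.128974 and Q = 158/1667 ≈ 0.094781.
Under the Kimura two-parameter model, d = −½ ln(1 − 2P − Q) − ¼ ln(1 − 2Q).
1 − 2P − Q = 0.647271, giving −½ ln(0.647271) = 0.217495.
1 − 2Q = 0.810438, giving −¼ ln(0.810438) = 0.052545.
d = 0.217495 + 0.052545 = 0.270040.

0.270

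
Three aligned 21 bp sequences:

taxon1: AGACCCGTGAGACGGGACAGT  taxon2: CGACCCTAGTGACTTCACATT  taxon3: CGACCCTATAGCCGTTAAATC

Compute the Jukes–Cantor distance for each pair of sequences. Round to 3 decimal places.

d(taxon1,taxon2) = 0.532, d(taxon1,taxon3) = 0.756, d(taxon2,taxon3) = 0.441

taxon1–taxon2: 8/21 sites differ → p ≈ 0.380952, d = −0.75 ln(1 − 0.507936) = 0.531860 ≈ 0.532.
taxon1–taxon3: 10/21 sites differ → p ≈ 0.47619, d = −0.75 ln(1 − 0.63492) = 0.755729 ≈ 0.756.
taxon2–taxon3: 7/21 sites differ → p ≈ 0.333333, d = −0.75 ln(1 − 0.444444) = 0.440839 ≈ 0.441.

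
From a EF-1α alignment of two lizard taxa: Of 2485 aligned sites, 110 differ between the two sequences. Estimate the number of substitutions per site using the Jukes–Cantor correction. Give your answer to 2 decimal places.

0.05

p = 110/2485 ≈ 0.044266.
d = −(3/4) ln(1 − 4p/3) = −0.75 ln(1 − 0.059021) = −0.75 ln(0.940979)
  = −0.75 × (-0.060834) = 0.045626 substitutions/site.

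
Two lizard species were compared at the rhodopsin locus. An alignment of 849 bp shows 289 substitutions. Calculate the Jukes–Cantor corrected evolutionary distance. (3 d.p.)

p = 289/849 ≈ 0.3404.
d = −(3/4) ln(1 − 4p/3) = −0.75 ln(1 − 0.453867) = −0.75 ln(0.546133)
  = −0.75 × (-0.604893) = 0.453670 substitutions/site.

0.454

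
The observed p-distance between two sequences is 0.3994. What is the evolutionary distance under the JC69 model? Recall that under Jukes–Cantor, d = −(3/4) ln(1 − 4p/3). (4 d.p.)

d = −(3/4) ln(1 − 4p/3) = −0.75 ln(1 − 0.532533) = −0.75 ln(0.467467)
  = −0.75 × (-0.760427) = 0.570320 substitutions/site.

0.5703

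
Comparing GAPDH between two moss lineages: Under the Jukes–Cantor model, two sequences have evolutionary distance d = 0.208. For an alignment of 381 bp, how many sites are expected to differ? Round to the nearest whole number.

69

Invert JC69: p = (3/4)(1 − e^(−4d/3)) = 0.75 × (1 − e^(-0.277333)) = 0.75 × (1 − 0.757802) = 0.181649.
Expected differing sites = pL ≈ 0.181649 × 381 = 69.208269 ≈ 69.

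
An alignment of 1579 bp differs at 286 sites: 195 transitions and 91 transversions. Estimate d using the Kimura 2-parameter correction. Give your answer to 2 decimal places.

0.21

P = 195/1579 ≈ 0.123496 and Q = 91/1579 ≈ 0.057631.
Under the Kimura two-parameter model, d = −½ ln(1 − 2P − Q) − ¼ ln(1 − 2Q).
1 − 2P − Q = 0.695377, giving −½ ln(0.695377) = 0.181651.
1 − 2Q = 0.884738, giving −¼ ln(0.884738) = 0.030616.
d = 0.181651 + 0.030616 = 0.212267.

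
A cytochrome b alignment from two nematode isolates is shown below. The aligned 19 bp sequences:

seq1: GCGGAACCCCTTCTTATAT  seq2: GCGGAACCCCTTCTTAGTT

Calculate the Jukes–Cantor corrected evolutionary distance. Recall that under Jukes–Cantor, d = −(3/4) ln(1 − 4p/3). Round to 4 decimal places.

The sequences differ at 2 of 19 sites (17, 18), so p = 2/19 ≈ 0.105263.
d = −(3/4) ln(1 − 4p/3) = −0.75 ln(1 − 0.140351) = −0.75 ln(0.859649)
  = −0.75 × (-0.151231) = 0.113423 substitutions/site.

0.1134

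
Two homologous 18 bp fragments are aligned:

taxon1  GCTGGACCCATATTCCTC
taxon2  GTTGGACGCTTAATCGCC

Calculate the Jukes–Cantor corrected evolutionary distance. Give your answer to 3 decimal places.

0.441

The sequences differ at 6 of 18 sites (2, 8, 10, 13, 16, 17), so p = 6/18 ≈ 0.333333.
d = −(3/4) ln(1 − 4p/3) = −0.75 ln(1 − 0.444444) = −0.75 ln(0.555556)
  = −0.75 × (-0.587786) = 0.440840 substitutions/site.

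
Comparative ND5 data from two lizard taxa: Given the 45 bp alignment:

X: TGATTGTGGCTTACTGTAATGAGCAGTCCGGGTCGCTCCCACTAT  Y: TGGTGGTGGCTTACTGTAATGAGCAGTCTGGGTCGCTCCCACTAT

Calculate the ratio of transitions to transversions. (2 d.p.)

2.00

Transitions are A↔G and C↔T; transversions are all other mismatches.
Transitions: 2. Transversions: 1.
R = 2/1 = 2.00.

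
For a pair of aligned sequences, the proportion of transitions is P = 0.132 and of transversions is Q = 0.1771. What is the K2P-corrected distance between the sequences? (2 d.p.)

0.40

Under the Kimura two-parameter model, d = −½ ln(1 − 2P − Q) − ¼ ln(1 − 2Q).
1 − 2P − Q = 0.5589, giving −½ ln(0.5589) = 0.290892.
1 − 2Q = 0.6458, giving −¼ ln(0.6458) = 0.109316.
d = 0.290892 + 0.109316 = 0.400208.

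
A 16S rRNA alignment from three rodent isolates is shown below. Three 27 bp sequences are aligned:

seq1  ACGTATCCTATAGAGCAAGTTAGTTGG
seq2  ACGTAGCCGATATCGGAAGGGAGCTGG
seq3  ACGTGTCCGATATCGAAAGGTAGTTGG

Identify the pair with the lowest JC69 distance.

seq1–seq2: 8/27 differ, p = 0.296, d = 0.377.
seq1–seq3: 6/27 differ, p = 0.222, d = 0.264.
seq2–seq3: 5/27 differ, p = 0.185, d = 0.213.
The smallest distance is between seq2 and seq3.

seq2 and seq3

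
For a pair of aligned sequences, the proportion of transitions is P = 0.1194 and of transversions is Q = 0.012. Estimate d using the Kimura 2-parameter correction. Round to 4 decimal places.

Under the Kimura two-parameter model, d = −½ ln(1 − 2P − Q) − ¼ ln(1 − 2Q).
1 − 2P − Q = 0.7492, giving −½ ln(0.7492) = 0.144375.
1 − 2Q = 0.976, giving −¼ ln(0.976) = 0.006073.
d = 0.144375 + 0.006073 = 0.150448.

0.1504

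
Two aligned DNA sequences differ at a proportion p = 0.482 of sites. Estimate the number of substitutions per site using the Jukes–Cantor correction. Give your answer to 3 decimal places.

d = −(3/4) ln(1 − 4p/3) = −0.75 ln(1 − 0.642667) = −0.75 ln(0.357333)
  = −0.75 × (-1.029087) = 0.771815 substitutions/site.

0.772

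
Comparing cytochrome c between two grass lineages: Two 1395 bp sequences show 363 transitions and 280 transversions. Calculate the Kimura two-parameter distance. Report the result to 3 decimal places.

P = 363/1395 ≈ 0.260215 and Q = 280/1395 ≈ 0.200717.
Under the Kimura two-parameter model, d = −½ ln(1 − 2P − Q) − ¼ ln(1 − 2Q).
1 − 2P − Q = 0.278853, giving −½ ln(0.278853) = 0.638535.
1 − 2Q = 0.598566, giving −¼ ln(0.598566) = 0.128305.
d = 0.638535 + 0.128305 = 0.766840.

0.767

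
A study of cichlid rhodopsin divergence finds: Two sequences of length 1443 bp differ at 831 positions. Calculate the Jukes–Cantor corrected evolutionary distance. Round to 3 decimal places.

p = 831/1443 ≈ 0.575884.
d = −(3/4) ln(1 − 4p/3) = −0.75 ln(1 − 0.767845) = −0.75 ln(0.232155)
  = −0.75 × (-1.460350) = 1.095263 substitutions/site.

1.095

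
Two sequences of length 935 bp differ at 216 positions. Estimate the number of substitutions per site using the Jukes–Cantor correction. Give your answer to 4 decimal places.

p = 216/935 ≈ 0.231016.
d = −(3/4) ln(1 − 4p/3) = −0.75 ln(1 − 0.308021) = −0.75 ln(0.691979)
  = −0.75 × (-0.368200) = 0.276150 substitutions/site.

0.2762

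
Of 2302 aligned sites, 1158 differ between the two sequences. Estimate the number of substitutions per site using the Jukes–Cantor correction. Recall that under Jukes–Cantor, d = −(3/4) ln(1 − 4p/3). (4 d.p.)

p = 1158/2302 ≈ 0.503041.
d = −(3/4) ln(1 − 4p/3) = −0.75 ln(1 − 0.670721) = −0.75 ln(0.329279)
  = −0.75 × (-1.110850) = 0.833138 substitutions/site.

0.8331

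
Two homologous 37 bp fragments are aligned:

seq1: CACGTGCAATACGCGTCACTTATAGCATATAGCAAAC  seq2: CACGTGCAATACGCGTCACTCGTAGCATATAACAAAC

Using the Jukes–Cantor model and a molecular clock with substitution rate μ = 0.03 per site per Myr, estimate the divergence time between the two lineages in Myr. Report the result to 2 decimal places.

1.43

The sequences differ at 3 of 37 sites (21, 22, 32), so p = 3/37 ≈ 0.081081.
d = −(3/4) ln(1 − 4p/3) = −0.75 ln(1 − 0.108108) = −0.75 ln(0.891892)
  = −0.75 × (-0.114410) = 0.085808 substitutions/site.
Under a molecular clock d = 2μt, so t = d/(2μ) = 0.085808 / (2 × 0.03) = 1.43 Myr.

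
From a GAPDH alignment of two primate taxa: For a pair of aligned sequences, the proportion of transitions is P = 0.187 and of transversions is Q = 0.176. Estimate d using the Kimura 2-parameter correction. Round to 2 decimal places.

0.51

Under the Kimura two-parameter model, d = −½ ln(1 − 2P − Q) − ¼ ln(1 − 2Q).
1 − 2P − Q = 0.45, giving −½ ln(0.45) = 0.399254.
1 − 2Q = 0.648, giving −¼ ln(0.648) = 0.108466.
d = 0.399254 + 0.108466 = 0.507720.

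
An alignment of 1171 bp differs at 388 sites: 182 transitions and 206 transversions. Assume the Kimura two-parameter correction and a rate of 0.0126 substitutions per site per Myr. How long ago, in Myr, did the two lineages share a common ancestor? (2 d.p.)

17.54

P = 182/1171 ≈ 0.155423 and Q = 206/1171 ≈ 0.175918.
Under the Kimura two-parameter model, d = −½ ln(1 − 2P − Q) − ¼ ln(1 − 2Q).
1 − 2P − Q = 0.513236, giving −½ ln(0.513236) = 0.333510.
1 − 2Q = 0.648164, giving −¼ ln(0.648164) = 0.108403.
d = 0.333510 + 0.108403 = 0.441913.
Under a molecular clock d = 2μt, so t = d/(2μ) = 0.441913 / (2 × 0.0126) = 17.54 Myr.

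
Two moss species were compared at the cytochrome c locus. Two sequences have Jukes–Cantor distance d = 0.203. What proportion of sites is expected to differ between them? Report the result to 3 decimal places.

p = (3/4)(1 − e^(−4d/3)) = 0.75 × (1 − e^(-0.270667)) = 0.75 × (1 − 0.762870) = 0.177848.

0.178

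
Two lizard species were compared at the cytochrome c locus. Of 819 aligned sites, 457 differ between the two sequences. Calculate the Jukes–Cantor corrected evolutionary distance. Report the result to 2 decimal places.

p = 457/819 ≈ 0.557998.
d = −(3/4) ln(1 − 4p/3) = −0.75 ln(1 − 0.743997) = −0.75 ln(0.256003)
  = −0.75 × (-1.362566) = 1.021925 substitutions/site.

1.02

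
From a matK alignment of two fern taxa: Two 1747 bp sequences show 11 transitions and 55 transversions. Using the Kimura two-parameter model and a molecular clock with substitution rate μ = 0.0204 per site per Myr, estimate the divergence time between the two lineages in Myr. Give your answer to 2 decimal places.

0.95

P = 11/1747 ≈ 0.006297 and Q = 55/1747 ≈ 0.031483.
Under the Kimura two-parameter model, d = −½ ln(1 − 2P − Q) − ¼ ln(1 − 2Q).
1 − 2P − Q = 0.955923, giving −½ ln(0.955923) = 0.022539.
1 − 2Q = 0.937034, giving −¼ ln(0.937034) = 0.016259.
d = 0.022539 + 0.016259 = 0.038798.
Under a molecular clock d = 2μt, so t = d/(2μ) = 0.038798 / (2 × 0.0204) = 0.95 Myr.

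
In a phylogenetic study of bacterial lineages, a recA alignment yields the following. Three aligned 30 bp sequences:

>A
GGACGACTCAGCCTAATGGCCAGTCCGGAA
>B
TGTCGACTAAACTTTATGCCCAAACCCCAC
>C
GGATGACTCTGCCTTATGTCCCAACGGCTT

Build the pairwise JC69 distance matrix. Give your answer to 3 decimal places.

A–B: 12/30 sites differ → p = 0.4, d = −0.75 ln(1 − 0.533333) = 0.571605 ≈ 0.572.
A–C: 11/30 sites differ → p ≈ 0.366667, d = −0.75 ln(1 − 0.488889) = 0.503376 ≈ 0.503.
B–C: 13/30 sites differ → p ≈ 0.433333, d = −0.75 ln(1 − 0.577777) = 0.646666 ≈ 0.647.

d(A,B) = 0.572, d(A,C) = 0.503, d(B,C) = 0.647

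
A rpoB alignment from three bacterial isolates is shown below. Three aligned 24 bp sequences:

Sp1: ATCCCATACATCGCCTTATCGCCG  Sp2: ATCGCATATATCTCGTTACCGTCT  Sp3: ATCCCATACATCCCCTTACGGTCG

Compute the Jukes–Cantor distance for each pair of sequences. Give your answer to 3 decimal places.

Sp1–Sp2: 7/24 sites differ → p ≈ 0.291667, d = −0.75 ln(1 − 0.388889) = 0.369358 ≈ 0.369.
Sp1–Sp3: 4/24 sites differ → p ≈ 0.166667, d = −0.75 ln(1 − 0.222223) = 0.188487 ≈ 0.188.
Sp2–Sp3: 6/24 sites differ → p = 0.25, d = −0.75 ln(1 − 0.333333) = 0.304098 ≈ 0.304.

d(Sp1,Sp2) = 0.369, d(Sp1,Sp3) = 0.188, d(Sp2,Sp3) = 0.304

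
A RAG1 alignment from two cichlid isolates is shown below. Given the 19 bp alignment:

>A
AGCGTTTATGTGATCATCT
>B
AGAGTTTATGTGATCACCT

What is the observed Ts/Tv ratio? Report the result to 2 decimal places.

Transitions are A↔G and C↔T; transversions are all other mismatches.
Transitions: 1. Transversions: 1.
R = 1/1 = 1.00.

1.00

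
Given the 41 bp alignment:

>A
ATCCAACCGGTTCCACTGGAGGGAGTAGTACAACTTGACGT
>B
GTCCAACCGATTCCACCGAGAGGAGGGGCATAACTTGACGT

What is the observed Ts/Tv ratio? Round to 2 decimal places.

Transitions are A↔G and C↔T; transversions are all other mismatches.
Transitions: 9. Transversions: 1.
R = 9/1 = 9.00.

9.00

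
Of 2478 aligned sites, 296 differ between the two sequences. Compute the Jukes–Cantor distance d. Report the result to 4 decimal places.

p = 296/2478 ≈ 0.119451.
d = −(3/4) ln(1 − 4p/3) = −0.75 ln(1 − 0.159268) = −0.75 ln(0.840732)
  = −0.75 × (-0.173482) = 0.130112 substitutions/site.

0.1301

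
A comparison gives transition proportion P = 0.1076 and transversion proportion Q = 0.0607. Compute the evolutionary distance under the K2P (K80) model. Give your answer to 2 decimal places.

Under the Kimura two-parameter model, d = −½ ln(1 − 2P − Q) − ¼ ln(1 − 2Q).
1 − 2P − Q = 0.7241, giving −½ ln(0.7241) = 0.161413.
1 − 2Q = 0.8786, giving −¼ ln(0.8786) = 0.032356.
d = 0.161413 + 0.032356 = 0.193769.

0.19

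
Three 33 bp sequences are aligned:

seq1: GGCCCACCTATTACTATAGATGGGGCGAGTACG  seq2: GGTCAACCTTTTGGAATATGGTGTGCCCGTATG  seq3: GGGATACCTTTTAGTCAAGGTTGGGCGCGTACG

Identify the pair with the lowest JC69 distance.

seq1–seq2: 14/33 differ, p = 0.424, d = 0.625.
seq1–seq3: 10/33 differ, p = 0.303, d = 0.388.
seq2–seq3: 12/33 differ, p = 0.364, d = 0.497.
The smallest distance is between seq1 and seq3.

seq1 and seq3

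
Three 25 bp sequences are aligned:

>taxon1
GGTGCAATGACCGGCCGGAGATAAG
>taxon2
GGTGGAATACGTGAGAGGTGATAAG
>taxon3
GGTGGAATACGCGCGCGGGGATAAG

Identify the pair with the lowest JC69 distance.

taxon1–taxon2: 9/25 differ, p = 0.360, d = 0.490.
taxon1–taxon3: 7/25 differ, p = 0.280, d = 0.351.
taxon2–taxon3: 4/25 differ, p = 0.160, d = 0.180.
The smallest distance is between taxon2 and taxon3.

taxon2 and taxon3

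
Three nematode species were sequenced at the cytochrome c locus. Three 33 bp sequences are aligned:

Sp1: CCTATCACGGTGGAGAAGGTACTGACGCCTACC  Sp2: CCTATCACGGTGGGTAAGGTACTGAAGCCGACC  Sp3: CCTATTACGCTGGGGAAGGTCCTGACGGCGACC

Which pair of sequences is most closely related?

Sp1 and Sp2

Sp1–Sp2: 4/33 differ, p = 0.121, d = 0.132.
Sp1–Sp3: 6/33 differ, p = 0.182, d = 0.208.
Sp2–Sp3: 6/33 differ, p = 0.182, d = 0.208.
The smallest distance is between Sp1 and Sp2.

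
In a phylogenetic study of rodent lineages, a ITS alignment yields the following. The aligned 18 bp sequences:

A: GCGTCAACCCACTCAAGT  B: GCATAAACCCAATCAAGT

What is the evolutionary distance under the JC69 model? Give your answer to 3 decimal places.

The sequences differ at 3 of 18 sites (3, 5, 12), so p = 3/18 ≈ 0.166667.
d = −(3/4) ln(1 − 4p/3) = −0.75 ln(1 − 0.222223) = −0.75 ln(0.777777)
  = −0.75 × (-0.251315) = 0.188486 substitutions/site.

0.188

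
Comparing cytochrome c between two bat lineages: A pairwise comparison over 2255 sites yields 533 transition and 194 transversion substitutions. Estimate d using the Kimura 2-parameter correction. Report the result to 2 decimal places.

0.46

P = 533/2255 ≈ 0.236364 and Q = 194/2255 ≈ 0.086031.
Under the Kimura two-parameter model, d = −½ ln(1 − 2P − Q) − ¼ ln(1 − 2Q).
1 − 2P − Q = 0.441241, giving −½ ln(0.441241) = 0.409082.
1 − 2Q = 0.827938, giving −¼ ln(0.827938) = 0.047204.
d = 0.409082 + 0.047204 = 0.456286.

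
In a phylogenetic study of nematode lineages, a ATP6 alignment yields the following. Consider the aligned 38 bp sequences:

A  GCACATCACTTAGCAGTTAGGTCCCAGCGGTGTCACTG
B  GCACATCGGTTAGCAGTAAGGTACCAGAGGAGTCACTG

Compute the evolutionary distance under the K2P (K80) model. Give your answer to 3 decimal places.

Of 38 sites, 1 differences are transitions and 5 are transversions, so P = 1/38 ≈ 0.026316 and Q = 5/38 ≈ 0.131579.
Under the Kimura two-parameter model, d = −½ ln(1 − 2P − Q) − ¼ ln(1 − 2Q).
1 − 2P − Q = 0.815789, giving −½ ln(0.815789) = 0.101800.
1 − 2Q = 0.736842, giving −¼ ln(0.736842) = 0.076345.
d = 0.101800 + 0.076345 = 0.178145.

0.178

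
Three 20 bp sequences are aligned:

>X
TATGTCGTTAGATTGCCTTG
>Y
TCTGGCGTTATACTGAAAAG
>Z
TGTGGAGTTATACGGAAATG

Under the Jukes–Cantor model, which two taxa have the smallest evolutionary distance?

X–Y: 8/20 differ, p = 0.400, d = 0.572.
X–Z: 9/20 differ, p = 0.450, d = 0.687.
Y–Z: 4/20 differ, p = 0.200, d = 0.233.
The smallest distance is between Y and Z.

Y and Z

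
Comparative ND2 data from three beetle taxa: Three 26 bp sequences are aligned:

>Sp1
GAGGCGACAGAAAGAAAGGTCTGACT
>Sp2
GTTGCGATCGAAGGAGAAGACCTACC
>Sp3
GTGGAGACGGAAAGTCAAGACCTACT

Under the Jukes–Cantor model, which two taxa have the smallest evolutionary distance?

Sp1–Sp2: 11/26 differ, p = 0.423, d = 0.623.
Sp1–Sp3: 9/26 differ, p = 0.346, d = 0.464.
Sp2–Sp3: 8/26 differ, p = 0.308, d = 0.396.
The smallest distance is between Sp2 and Sp3.

Sp2 and Sp3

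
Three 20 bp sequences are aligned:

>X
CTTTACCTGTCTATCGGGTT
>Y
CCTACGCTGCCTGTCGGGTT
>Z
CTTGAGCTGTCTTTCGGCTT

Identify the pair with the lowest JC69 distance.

X–Y: 6/20 differ, p = 0.300, d = 0.383.
X–Z: 4/20 differ, p = 0.200, d = 0.233.
Y–Z: 6/20 differ, p = 0.300, d = 0.383.
The smallest distance is between X and Z.

X and Z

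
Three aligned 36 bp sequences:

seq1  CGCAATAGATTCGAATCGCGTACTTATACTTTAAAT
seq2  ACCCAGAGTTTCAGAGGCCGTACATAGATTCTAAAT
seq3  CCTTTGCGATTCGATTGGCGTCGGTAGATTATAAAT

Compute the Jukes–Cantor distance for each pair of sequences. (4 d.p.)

d(seq1,seq2) = 0.5482, d(seq1,seq3) = 0.5482, d(seq2,seq3) = 0.6082

seq1–seq2: 14/36 sites differ → p ≈ 0.388889, d = −0.75 ln(1 − 0.518519) = 0.548166 ≈ 0.5482.
seq1–seq3: 14/36 sites differ → p ≈ 0.388889, d = −0.75 ln(1 − 0.518519) = 0.548166 ≈ 0.5482.
seq2–seq3: 15/36 sites differ → p ≈ 0.416667, d = −0.75 ln(1 − 0.555556) = 0.608198 ≈ 0.6082.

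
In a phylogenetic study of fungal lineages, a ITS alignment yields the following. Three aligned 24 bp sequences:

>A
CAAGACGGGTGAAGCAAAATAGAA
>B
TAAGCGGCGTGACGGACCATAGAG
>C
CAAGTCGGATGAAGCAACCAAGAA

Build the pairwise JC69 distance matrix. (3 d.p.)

A–B: 9/24 sites differ → p = 0.375, d = −0.75 ln(1 − 0.5) = 0.519860 ≈ 0.520.
A–C: 5/24 sites differ → p ≈ 0.208333, d = −0.75 ln(1 − 0.277777) = 0.244066 ≈ 0.244.
B–C: 11/24 sites differ → p ≈ 0.458333, d = −0.75 ln(1 − 0.611111) = 0.708346 ≈ 0.708.

d(A,B) = 0.520, d(A,C) = 0.244, d(B,C) = 0.708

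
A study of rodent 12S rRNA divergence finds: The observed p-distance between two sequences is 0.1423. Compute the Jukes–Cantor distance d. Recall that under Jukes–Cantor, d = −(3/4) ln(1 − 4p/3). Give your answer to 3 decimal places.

0.158

d = −(3/4) ln(1 − 4p/3) = −0.75 ln(1 − 0.189733) = −0.75 ln(0.810267)
  = −0.75 × (-0.210391) = 0.157793 substitutions/site.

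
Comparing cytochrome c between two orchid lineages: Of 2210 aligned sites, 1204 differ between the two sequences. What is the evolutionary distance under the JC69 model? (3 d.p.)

0.972

p = 1204/2210 ≈ 0.544796.
d = −(3/4) ln(1 − 4p/3) = −0.75 ln(1 − 0.726395) = −0.75 ln(0.273605)
  = −0.75 × (-1.296070) = 0.972053 substitutions/site.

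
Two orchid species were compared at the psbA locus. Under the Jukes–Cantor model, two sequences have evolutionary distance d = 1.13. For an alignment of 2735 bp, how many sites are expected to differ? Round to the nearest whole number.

Invert JC69: p = (3/4)(1 − e^(−4d/3)) = 0.75 × (1 − e^(-1.506667)) = 0.75 × (1 − 0.221647) = 0.583765.
Expected differing sites = pL ≈ 0.583765 × 2735 = 1596.597275 ≈ 1597.

1597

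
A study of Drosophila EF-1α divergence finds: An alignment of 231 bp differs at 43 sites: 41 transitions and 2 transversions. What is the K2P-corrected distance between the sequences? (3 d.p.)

P = 41/231 ≈ 0.177489 and Q = 2/231 ≈ 0.008658.
Under the Kimura two-parameter model, d = −½ ln(1 − 2P − Q) − ¼ ln(1 − 2Q).
1 − 2P − Q = 0.636364, giving −½ ln(0.636364) = 0.225992.
1 − 2Q = 0.982684, giving −¼ ln(0.982684) = 0.004367.
d = 0.225992 + 0.004367 = 0.230359.

0.230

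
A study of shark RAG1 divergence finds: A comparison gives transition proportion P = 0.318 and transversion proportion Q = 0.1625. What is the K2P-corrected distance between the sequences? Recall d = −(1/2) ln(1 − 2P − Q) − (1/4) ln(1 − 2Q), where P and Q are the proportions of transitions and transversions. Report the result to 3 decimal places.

Under the Kimura two-parameter model, d = −½ ln(1 − 2P − Q) − ¼ ln(1 − 2Q).
1 − 2P − Q = 0.2015, giving −½ ln(0.2015) = 0.800983.
1 − 2Q = 0.675, giving −¼ ln(0.675) = 0.098261.
d = 0.800983 + 0.098261 = 0.899244.

0.899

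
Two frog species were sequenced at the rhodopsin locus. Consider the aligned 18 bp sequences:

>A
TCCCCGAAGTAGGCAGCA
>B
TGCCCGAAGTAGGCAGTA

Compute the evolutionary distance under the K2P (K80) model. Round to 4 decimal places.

0.1206

Of 18 sites, 1 differences are transitions and 1 are transversions, so P = 1/18 ≈ 0.055556 and Q = 1/18 ≈ 0.055556.
Under the Kimura two-parameter model, d = −½ ln(1 − 2P − Q) − ¼ ln(1 − 2Q).
1 − 2P − Q = 0.833332, giving −½ ln(0.833332) = 0.091162.
1 − 2Q = 0.888888, giving −¼ ln(0.888888) = 0.029446.
d = 0.091162 + 0.029446 = 0.120608.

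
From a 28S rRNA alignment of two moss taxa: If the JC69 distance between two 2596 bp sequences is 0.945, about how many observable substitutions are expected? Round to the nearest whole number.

Invert JC69: p = (3/4)(1 − e^(−4d/3)) = 0.75 × (1 − e^(-1.26)) = 0.75 × (1 − 0.283654) = 0.537260.
Expected differing sites = pL ≈ 0.537260 × 2596 = 1394.72696 ≈ 1395.

1395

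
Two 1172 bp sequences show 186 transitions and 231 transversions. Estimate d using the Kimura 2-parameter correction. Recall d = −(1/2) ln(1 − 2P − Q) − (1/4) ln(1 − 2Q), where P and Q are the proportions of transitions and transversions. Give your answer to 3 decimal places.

P = 186/1172 ≈ 0.158703 and Q = 231/1172 ≈ 0.197099.
Under the Kimura two-parameter model, d = −½ ln(1 − 2P − Q) − ¼ ln(1 − 2Q).
1 − 2P − Q = 0.485495, giving −½ ln(0.485495) = 0.361293.
1 − 2Q = 0.605802, giving −¼ ln(0.605802) = 0.125301.
d = 0.361293 + 0.125301 = 0.486594.

0.487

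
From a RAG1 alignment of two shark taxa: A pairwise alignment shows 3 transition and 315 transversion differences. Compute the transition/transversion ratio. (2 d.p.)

R = 3/315 = 0.009523… ≈ 0.01 (to 2 d.p.).

0.01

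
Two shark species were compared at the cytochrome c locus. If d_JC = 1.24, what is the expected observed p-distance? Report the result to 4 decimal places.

p = (3/4)(1 − e^(−4d/3)) = 0.75 × (1 − e^(-1.653333)) = 0.75 × (1 − 0.191411) = 0.606442.

0.6064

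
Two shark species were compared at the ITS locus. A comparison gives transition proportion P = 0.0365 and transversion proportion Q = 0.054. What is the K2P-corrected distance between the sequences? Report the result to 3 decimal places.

Under the Kimura two-parameter model, d = −½ ln(1 − 2P − Q) − ¼ ln(1 − 2Q).
1 − 2P − Q = 0.873, giving −½ ln(0.873) = 0.067910.
1 − 2Q = 0.892, giving −¼ ln(0.892) = 0.028572.
d = 0.067910 + 0.028572 = 0.096482.

0.096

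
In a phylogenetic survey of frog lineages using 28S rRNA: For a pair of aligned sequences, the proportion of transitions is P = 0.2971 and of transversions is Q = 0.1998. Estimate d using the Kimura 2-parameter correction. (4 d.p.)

Under the Kimura two-parameter model, d = −½ ln(1 − 2P − Q) − ¼ ln(1 − 2Q).
1 − 2P − Q = 0.206, giving −½ ln(0.206) = 0.789940.
1 − 2Q = 0.6004, giving −¼ ln(0.6004) = 0.127540.
d = 0.789940 + 0.127540 = 0.917480.

0.9175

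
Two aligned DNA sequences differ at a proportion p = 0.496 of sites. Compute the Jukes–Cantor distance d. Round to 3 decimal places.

0.812

d = −(3/4) ln(1 − 4p/3) = −0.75 ln(1 − 0.661333) = −0.75 ln(0.338667)
  = −0.75 × (-1.082738) = 0.812054 substitutions/site.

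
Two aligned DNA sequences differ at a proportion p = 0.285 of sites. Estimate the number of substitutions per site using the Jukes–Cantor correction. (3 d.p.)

d = −(3/4) ln(1 − 4p/3) = −0.75 ln(1 − 0.38) = −0.75 ln(0.62)
  = −0.75 × (-0.478036) = 0.358527 substitutions/site.

0.359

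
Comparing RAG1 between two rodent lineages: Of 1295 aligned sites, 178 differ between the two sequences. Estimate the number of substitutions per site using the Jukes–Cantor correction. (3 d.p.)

0.152

p = 178/1295 ≈ 0.137452.
d = −(3/4) ln(1 − 4p/3) = −0.75 ln(1 − 0.183269) = −0.75 ln(0.816731)
  = −0.75 × (-0.202445) = 0.151834 substitutions/site.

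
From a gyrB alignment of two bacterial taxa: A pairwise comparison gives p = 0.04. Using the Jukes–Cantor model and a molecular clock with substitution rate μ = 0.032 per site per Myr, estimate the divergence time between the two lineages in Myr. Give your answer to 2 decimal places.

0.64

d = −(3/4) ln(1 − 4p/3) = −0.75 ln(1 − 0.053333) = −0.75 ln(0.946667)
  = −0.75 × (-0.054808) = 0.041106 substitutions/site.
Under a molecular clock d = 2μt, so t = d/(2μ) = 0.041106 / (2 × 0.032) = 0.64 Myr.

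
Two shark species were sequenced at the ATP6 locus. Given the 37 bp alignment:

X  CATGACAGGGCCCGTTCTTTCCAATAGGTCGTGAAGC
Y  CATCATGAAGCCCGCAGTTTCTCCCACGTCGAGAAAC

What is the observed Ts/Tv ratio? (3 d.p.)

Transitions are A↔G and C↔T; transversions are all other mismatches.
Transitions: 8. Transversions: 7.
R = 8/7 = 1.142857… ≈ 1.143 (to 3 d.p.).

1.143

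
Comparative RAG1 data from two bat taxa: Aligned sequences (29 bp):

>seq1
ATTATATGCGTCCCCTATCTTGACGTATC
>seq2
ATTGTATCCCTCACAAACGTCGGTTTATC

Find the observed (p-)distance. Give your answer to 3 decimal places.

The sequences differ at 12 of 29 positions.
p = 12/29 = 0.413793… ≈ 0.414 (to 3 d.p.).

0.414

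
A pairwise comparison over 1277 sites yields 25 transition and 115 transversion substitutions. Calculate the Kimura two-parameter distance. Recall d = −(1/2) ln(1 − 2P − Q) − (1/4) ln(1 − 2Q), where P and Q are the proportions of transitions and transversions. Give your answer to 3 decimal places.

0.119

P = 25/1277 ≈ 0.019577 and Q = 115/1277 ≈ 0.090055.
Under the Kimura two-parameter model, d = −½ ln(1 − 2P − Q) − ¼ ln(1 − 2Q).
1 − 2P − Q = 0.870791, giving −½ ln(0.870791) = 0.069177.
1 − 2Q = 0.81989, giving −¼ ln(0.81989) = 0.049646.
d = 0.069177 + 0.049646 = 0.118823.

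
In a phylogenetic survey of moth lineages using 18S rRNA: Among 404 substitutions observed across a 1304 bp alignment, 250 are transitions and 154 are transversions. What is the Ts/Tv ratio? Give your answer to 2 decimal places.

R = 250/154 = 1.623376… ≈ 1.62 (to 2 d.p.).

1.62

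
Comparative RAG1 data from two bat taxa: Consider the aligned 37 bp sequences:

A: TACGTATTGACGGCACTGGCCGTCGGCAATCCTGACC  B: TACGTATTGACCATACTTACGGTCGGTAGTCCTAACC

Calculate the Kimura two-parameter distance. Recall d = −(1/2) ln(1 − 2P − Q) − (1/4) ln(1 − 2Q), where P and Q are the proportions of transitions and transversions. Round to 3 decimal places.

0.304

Of 37 sites, 6 differences are transitions and 3 are transversions, so P = 6/37 ≈ 0.162162 and Q = 3/37 ≈ 0.081081.
Under the Kimura two-parameter model, d = −½ ln(1 − 2P − Q) − ¼ ln(1 − 2Q).
1 − 2P − Q = 0.594595, giving −½ ln(0.594595) = 0.259937.
1 − 2Q = 0.837838, giving −¼ ln(0.837838) = 0.044233.
d = 0.259937 + 0.044233 = 0.304170.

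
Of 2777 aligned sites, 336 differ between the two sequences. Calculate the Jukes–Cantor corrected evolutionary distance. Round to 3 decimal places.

0.132

p = 336/2777 ≈ 0.120994.
d = −(3/4) ln(1 − 4p/3) = −0.75 ln(1 − 0.161325) = −0.75 ln(0.838675)
  = −0.75 × (-0.175932) = 0.131949 substitutions/site.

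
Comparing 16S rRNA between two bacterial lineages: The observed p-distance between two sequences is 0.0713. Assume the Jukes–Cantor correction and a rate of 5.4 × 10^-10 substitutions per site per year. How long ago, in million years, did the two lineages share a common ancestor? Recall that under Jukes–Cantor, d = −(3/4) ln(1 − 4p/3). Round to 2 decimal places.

69.37

d = −(3/4) ln(1 − 4p/3) = −0.75 ln(1 − 0.095067) = −0.75 ln(0.904933)
  = −0.75 × (-0.099894) = 0.074921 substitutions/site.
Under a molecular clock d = 2μt, so t = d/(2μ) = 0.074921 / (2 × 5.4 × 10^-10) = 69.37 million years.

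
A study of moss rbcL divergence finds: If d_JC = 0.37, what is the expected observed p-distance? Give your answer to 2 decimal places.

p = (3/4)(1 − e^(−4d/3)) = 0.75 × (1 − e^(-0.493333)) = 0.75 × (1 − 0.610588) = 0.292059.

0.29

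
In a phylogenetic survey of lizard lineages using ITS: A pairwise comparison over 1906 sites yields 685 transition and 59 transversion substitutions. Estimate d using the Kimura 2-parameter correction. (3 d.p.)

P = 685/1906 ≈ 0.359391 and Q = 59/1906 ≈ 0.030955.
Under the Kimura two-parameter model, d = −½ ln(1 − 2P − Q) − ¼ ln(1 − 2Q).
1 − 2P − Q = 0.250263, giving −½ ln(0.250263) = 0.692621.
1 − 2Q = 0.93809, giving −¼ ln(0.93809) = 0.015977.
d = 0.692621 + 0.015977 = 0.708598.

0.709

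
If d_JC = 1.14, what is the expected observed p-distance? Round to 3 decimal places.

p = (3/4)(1 − e^(−4d/3)) = 0.75 × (1 − e^(-1.52)) = 0.75 × (1 − 0.218712) = 0.585966.

0.586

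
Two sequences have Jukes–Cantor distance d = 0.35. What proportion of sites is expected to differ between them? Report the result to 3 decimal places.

0.280

p = (3/4)(1 − e^(−4d/3)) = 0.75 × (1 − e^(-0.466667)) = 0.75 × (1 − 0.627089) = 0.279683.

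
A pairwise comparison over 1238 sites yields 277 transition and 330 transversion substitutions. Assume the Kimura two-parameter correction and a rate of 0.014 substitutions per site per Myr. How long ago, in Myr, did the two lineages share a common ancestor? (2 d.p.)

P = 277/1238 ≈ 0.223748 and Q = 330/1238 ≈ 0.266559.
Under the Kimura two-parameter model, d = −½ ln(1 − 2P − Q) − ¼ ln(1 − 2Q).
1 − 2P − Q = 0.285945, giving −½ ln(0.285945) = 0.625978.
1 − 2Q = 0.466882, giving −¼ ln(0.466882) = 0.190420.
d = 0.625978 + 0.190420 = 0.816398.
Under a molecular clock d = 2μt, so t = d/(2μ) = 0.816398 / (2 × 0.014) = 29.16 Myr.

29.16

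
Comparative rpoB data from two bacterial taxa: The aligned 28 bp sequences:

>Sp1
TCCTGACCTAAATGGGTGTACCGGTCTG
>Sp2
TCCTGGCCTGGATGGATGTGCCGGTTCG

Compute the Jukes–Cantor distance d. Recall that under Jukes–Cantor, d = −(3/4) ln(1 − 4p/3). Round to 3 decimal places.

0.304

The sequences differ at 7 of 28 sites (6, 10, 11, 16, 20, 26, 27), so p = 7/28 = 0.25.
d = −(3/4) ln(1 − 4p/3) = −0.75 ln(1 − 0.333333) = −0.75 ln(0.666667)
  = −0.75 × (-0.405465) = 0.304099 substitutions/site.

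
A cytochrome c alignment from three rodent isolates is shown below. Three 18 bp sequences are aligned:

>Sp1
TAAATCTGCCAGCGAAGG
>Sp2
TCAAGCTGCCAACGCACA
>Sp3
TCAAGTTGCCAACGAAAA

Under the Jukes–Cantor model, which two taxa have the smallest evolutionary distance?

Sp1–Sp2: 6/18 differ, p = 0.333, d = 0.441.
Sp1–Sp3: 6/18 differ, p = 0.333, d = 0.441.
Sp2–Sp3: 3/18 differ, p = 0.167, d = 0.188.
The smallest distance is between Sp2 and Sp3.

Sp2 and Sp3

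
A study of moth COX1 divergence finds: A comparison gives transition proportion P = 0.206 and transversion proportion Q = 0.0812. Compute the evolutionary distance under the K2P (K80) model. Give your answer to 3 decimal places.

Under the Kimura two-parameter model, d = −½ ln(1 − 2P − Q) − ¼ ln(1 − 2Q).
1 − 2P − Q = 0.5068, giving −½ ln(0.5068) = 0.339819.
1 − 2Q = 0.8376, giving −¼ ln(0.8376) = 0.044304.
d = 0.339819 + 0.044304 = 0.384123.

0.384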